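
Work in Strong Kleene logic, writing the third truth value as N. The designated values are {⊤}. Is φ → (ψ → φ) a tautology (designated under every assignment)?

Countermodel: φ=N, ψ=⊤ gives N, which is not designated.

No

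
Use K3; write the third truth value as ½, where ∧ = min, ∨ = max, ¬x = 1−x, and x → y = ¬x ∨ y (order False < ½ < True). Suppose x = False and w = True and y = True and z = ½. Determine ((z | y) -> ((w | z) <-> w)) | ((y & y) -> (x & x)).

z | y = ½ | True = True
w | z = True | ½ = True
(w | z) <-> w = True <-> True = True
(z | y) -> ((w | z) <-> w) = True -> True = True
y & y = True & True = True
x & x = False & False = False
(y & y) -> (x & x) = True -> False = False
((z | y) -> ((w | z) <-> w)) | ((y & y) -> (x & x)) = True | False = True

True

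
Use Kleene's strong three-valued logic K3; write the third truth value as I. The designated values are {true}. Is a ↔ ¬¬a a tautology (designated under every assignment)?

Countermodel: a=I gives I, which is not designated.

No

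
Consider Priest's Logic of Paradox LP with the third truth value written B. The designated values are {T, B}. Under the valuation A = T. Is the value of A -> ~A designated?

No

~A = ~T = F
A -> ~A = T -> F = F
F ∉ {T, B}.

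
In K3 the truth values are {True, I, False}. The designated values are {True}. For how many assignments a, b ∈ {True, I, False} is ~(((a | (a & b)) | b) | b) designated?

1

Designated under: (a=False, b=False).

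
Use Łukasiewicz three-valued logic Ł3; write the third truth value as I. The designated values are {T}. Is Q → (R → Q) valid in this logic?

Yes

Every assignment of Q, R over {T, I, F} gives a value in {T}.
In particular, with Q=I, R=I: Q → (R → Q) = T.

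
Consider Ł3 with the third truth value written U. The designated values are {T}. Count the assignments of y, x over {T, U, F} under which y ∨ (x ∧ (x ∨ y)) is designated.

5

Of the 9 assignments, 5 give a value in {T}.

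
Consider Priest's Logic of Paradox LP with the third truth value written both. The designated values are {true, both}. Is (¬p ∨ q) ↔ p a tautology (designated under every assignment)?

No

Countermodel: p=true, q=false gives false, which is not designated.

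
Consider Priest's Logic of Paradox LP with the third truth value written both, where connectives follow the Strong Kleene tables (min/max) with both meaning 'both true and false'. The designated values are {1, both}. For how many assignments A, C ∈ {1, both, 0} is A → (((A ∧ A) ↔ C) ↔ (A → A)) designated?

8

Of the 9 assignments, 8 give a value in {1, both}.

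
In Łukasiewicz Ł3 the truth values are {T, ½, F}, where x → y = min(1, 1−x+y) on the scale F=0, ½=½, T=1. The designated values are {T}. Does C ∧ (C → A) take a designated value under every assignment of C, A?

Countermodel: C=T, A=½ gives ½, which is not designated.

No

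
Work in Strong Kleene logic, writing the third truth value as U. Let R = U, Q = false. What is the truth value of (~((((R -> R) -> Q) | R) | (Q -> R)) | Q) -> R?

R -> R = U -> U = U
(R -> R) -> Q = U -> false = U
((R -> R) -> Q) | R = U | U = U
Q -> R = false -> U = true
(((R -> R) -> Q) | R) | (Q -> R) = U | true = true
~((((R -> R) -> Q) | R) | (Q -> R)) = ~true = false
~((((R -> R) -> Q) | R) | (Q -> R)) | Q = false | false = false
(~((((R -> R) -> Q) | R) | (Q -> R)) | Q) -> R = false -> U = true

true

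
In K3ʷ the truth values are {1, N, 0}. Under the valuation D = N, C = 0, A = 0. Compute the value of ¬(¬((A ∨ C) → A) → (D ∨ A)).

A ∨ C = 0 ∨ 0 = 0
(A ∨ C) → A = 0 → 0 = 1
¬((A ∨ C) → A) = ¬1 = 0
D ∨ A = N ∨ 0 = N
¬((A ∨ C) → A) → (D ∨ A) = 0 → N = N
¬(¬((A ∨ C) → A) → (D ∨ A)) = ¬N = N

N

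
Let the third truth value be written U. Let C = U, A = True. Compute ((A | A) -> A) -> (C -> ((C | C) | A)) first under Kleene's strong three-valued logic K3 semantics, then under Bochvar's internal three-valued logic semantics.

True; U

In Kleene's strong three-valued logic K3: A | A = True | True = True
(A | A) -> A = True -> True = True
C | C = U | U = U
(C | C) | A = U | True = True
C -> ((C | C) | A) = U -> True = True
((A | A) -> A) -> (C -> ((C | C) | A)) = True -> True = True
In Bochvar's internal three-valued logic: A | A = True | True = True
(A | A) -> A = True -> True = True
C | C = U | U = U
(C | C) | A = U | True = U
C -> ((C | C) | A) = U -> U = U  [any arg is the third value ⇒ result is the third value]
((A | A) -> A) -> (C -> ((C | C) | A)) = True -> U = U
They differ because Kleene's strong three-valued logic K3 and Bochvar's internal three-valued logic treat U differently under the binary connectives.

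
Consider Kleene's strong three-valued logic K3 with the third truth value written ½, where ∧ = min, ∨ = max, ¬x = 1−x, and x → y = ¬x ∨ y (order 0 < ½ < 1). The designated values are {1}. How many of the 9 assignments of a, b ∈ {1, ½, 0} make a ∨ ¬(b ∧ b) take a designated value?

5

Of the 9 assignments, 5 give a value in {1}.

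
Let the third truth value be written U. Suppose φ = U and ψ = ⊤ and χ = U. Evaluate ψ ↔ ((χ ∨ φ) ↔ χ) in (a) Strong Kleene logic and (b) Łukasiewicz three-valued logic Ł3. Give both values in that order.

U; ⊤

In Strong Kleene logic: χ ∨ φ = U ∨ U = U
(χ ∨ φ) ↔ χ = U ↔ U = U
ψ ↔ ((χ ∨ φ) ↔ χ) = ⊤ ↔ U = U
In Łukasiewicz three-valued logic Ł3: χ ∨ φ = U ∨ U = U
(χ ∨ φ) ↔ χ = U ↔ U = ⊤  [1 − |½−½|]
ψ ↔ ((χ ∨ φ) ↔ χ) = ⊤ ↔ ⊤ = ⊤
They differ because Strong Kleene logic and Łukasiewicz three-valued logic Ł3 treat U differently under implication.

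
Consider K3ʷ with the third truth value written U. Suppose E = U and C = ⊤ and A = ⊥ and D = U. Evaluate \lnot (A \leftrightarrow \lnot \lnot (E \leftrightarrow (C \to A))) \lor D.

U

C \to A = ⊤ \to ⊥ = ⊥
E \leftrightarrow (C \to A) = U \leftrightarrow ⊥ = U
\lnot (E \leftrightarrow (C \to A)) = \lnot U = U
\lnot \lnot (E \leftrightarrow (C \to A)) = \lnot U = U
A \leftrightarrow \lnot \lnot (E \leftrightarrow (C \to A)) = ⊥ \leftrightarrow U = U
\lnot (A \leftrightarrow \lnot \lnot (E \leftrightarrow (C \to A))) = \lnot U = U
\lnot (A \leftrightarrow \lnot \lnot (E \leftrightarrow (C \to A))) \lor D = U \lor U = U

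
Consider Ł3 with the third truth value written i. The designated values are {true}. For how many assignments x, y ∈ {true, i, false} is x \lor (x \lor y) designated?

5

Of the 9 assignments, 5 give a value in {true}.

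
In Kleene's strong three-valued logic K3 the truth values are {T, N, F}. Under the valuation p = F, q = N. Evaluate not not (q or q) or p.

q or q = N or N = N
not (q or q) = not N = N
not not (q or q) = not N = N
not not (q or q) or p = N or F = N

N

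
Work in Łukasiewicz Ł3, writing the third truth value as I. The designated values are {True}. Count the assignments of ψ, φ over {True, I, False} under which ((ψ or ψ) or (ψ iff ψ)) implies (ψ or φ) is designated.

Of the 9 assignments, 5 give a value in {True}.

5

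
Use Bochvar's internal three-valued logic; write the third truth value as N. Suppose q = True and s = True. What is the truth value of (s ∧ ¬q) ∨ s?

True

¬q = ¬True = False
s ∧ ¬q = True ∧ False = False
(s ∧ ¬q) ∨ s = False ∨ True = True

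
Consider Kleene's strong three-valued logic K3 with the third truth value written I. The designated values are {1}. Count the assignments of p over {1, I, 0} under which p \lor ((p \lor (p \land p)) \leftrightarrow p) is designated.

2

p=1: 1 ✓
p=I: I ·
p=0: 1 ✓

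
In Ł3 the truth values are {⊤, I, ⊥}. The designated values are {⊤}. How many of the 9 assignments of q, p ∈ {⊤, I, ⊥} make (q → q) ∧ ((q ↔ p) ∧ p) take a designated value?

Designated under: (q=⊤, p=⊤).

1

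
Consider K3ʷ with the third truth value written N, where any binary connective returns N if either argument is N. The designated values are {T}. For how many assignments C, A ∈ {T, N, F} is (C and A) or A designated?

Designated under: (C=T, A=T); (C=F, A=T).

2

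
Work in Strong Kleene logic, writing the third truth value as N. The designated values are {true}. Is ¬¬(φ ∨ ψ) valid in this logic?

No

Countermodel: φ=N, ψ=N gives N, which is not designated.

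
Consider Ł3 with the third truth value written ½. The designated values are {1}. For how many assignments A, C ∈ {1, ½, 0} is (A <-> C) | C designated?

5

Of the 9 assignments, 5 give a value in {1}.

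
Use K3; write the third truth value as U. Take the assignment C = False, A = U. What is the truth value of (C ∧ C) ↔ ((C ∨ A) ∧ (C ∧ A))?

True

C ∧ C = False ∧ False = False
C ∨ A = False ∨ U = U
C ∧ A = False ∧ U = False
(C ∨ A) ∧ (C ∧ A) = U ∧ False = False
(C ∧ C) ↔ ((C ∨ A) ∧ (C ∧ A)) = False ↔ False = True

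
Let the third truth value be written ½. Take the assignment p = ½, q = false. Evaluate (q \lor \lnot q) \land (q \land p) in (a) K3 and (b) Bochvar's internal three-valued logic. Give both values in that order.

false; ½

In K3: \lnot q = \lnot false = true
q \lor \lnot q = false \lor true = true
q \land p = false \land ½ = false
(q \lor \lnot q) \land (q \land p) = true \land false = false
In Bochvar's internal three-valued logic: \lnot q = \lnot false = true
q \lor \lnot q = false \lor true = true
q \land p = false \land ½ = ½
(q \lor \lnot q) \land (q \land p) = true \land ½ = ½
They differ because K3 and Bochvar's internal three-valued logic treat ½ differently under the binary connectives.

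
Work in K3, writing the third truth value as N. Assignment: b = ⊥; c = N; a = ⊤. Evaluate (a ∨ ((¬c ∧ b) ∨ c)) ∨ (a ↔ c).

⊤

¬c = ¬N = N
¬c ∧ b = N ∧ ⊥ = ⊥
(¬c ∧ b) ∨ c = ⊥ ∨ N = N
a ∨ ((¬c ∧ b) ∨ c) = ⊤ ∨ N = ⊤
a ↔ c = ⊤ ↔ N = N
(a ∨ ((¬c ∧ b) ∨ c)) ∨ (a ↔ c) = ⊤ ∨ N = ⊤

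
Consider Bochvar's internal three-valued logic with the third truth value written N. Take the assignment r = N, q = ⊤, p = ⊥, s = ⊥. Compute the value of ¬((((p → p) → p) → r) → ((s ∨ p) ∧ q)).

N

p → p = ⊥ → ⊥ = ⊤
(p → p) → p = ⊤ → ⊥ = ⊥
((p → p) → p) → r = ⊥ → N = N  [any arg is the third value ⇒ result is the third value]
s ∨ p = ⊥ ∨ ⊥ = ⊥
(s ∨ p) ∧ q = ⊥ ∧ ⊤ = ⊥
(((p → p) → p) → r) → ((s ∨ p) ∧ q) = N → ⊥ = N
¬((((p → p) → p) → r) → ((s ∨ p) ∧ q)) = ¬N = N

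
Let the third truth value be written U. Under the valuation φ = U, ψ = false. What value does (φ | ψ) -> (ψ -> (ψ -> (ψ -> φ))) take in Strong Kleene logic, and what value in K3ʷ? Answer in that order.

true; U

In Strong Kleene logic: φ | ψ = U | false = U
ψ -> φ = false -> U = true
ψ -> (ψ -> φ) = false -> true = true
ψ -> (ψ -> (ψ -> φ)) = false -> true = true
(φ | ψ) -> (ψ -> (ψ -> (ψ -> φ))) = U -> true = true
In K3ʷ: φ | ψ = U | false = U
ψ -> φ = false -> U = U
ψ -> (ψ -> φ) = false -> U = U
ψ -> (ψ -> (ψ -> φ)) = false -> U = U
(φ | ψ) -> (ψ -> (ψ -> (ψ -> φ))) = U -> U = U
They differ because Strong Kleene logic and K3ʷ treat U differently under the binary connectives.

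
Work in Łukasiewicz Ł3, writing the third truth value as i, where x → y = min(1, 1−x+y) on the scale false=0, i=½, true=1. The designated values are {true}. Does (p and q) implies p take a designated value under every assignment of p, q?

Every assignment of p, q over {true, i, false} gives a value in {true}.
In particular, with p=i, q=i: (p and q) implies p = true.

Yes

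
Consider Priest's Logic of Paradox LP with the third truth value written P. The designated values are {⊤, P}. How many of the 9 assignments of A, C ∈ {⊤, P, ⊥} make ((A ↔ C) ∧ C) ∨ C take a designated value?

6

Of the 9 assignments, 6 give a value in {⊤, P}.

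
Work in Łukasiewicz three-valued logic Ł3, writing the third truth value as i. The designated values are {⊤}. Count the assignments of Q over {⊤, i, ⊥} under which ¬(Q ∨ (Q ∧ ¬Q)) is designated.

Q=⊤: ⊥ ·
Q=i: i ·
Q=⊥: ⊤ ✓

1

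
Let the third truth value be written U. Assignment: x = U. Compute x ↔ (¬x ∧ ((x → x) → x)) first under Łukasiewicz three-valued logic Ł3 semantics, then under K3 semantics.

⊤; U

In Łukasiewicz three-valued logic Ł3: ¬x = ¬U = U
x → x = U → U = ⊤
(x → x) → x = ⊤ → U = U
¬x ∧ ((x → x) → x) = U ∧ U = U
x ↔ (¬x ∧ ((x → x) → x)) = U ↔ U = ⊤
In K3: ¬x = ¬U = U
x → x = U → U = U  [¬U ∨ U]
(x → x) → x = U → U = U
¬x ∧ ((x → x) → x) = U ∧ U = U
x ↔ (¬x ∧ ((x → x) → x)) = U ↔ U = U
They differ because Łukasiewicz three-valued logic Ł3 and K3 treat U differently under implication.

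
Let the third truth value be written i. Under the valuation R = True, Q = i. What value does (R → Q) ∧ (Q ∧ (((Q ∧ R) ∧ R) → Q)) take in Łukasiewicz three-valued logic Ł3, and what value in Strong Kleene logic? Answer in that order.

i; i

In Łukasiewicz three-valued logic Ł3: R → Q = True → i = i  [min(1, 1−1+½)]
Q ∧ R = i ∧ True = i
(Q ∧ R) ∧ R = i ∧ True = i
((Q ∧ R) ∧ R) → Q = i → i = True
Q ∧ (((Q ∧ R) ∧ R) → Q) = i ∧ True = i
(R → Q) ∧ (Q ∧ (((Q ∧ R) ∧ R) → Q)) = i ∧ i = i
In Strong Kleene logic: R → Q = True → i = i  [¬True ∨ i]
Q ∧ R = i ∧ True = i
(Q ∧ R) ∧ R = i ∧ True = i
((Q ∧ R) ∧ R) → Q = i → i = i
Q ∧ (((Q ∧ R) ∧ R) → Q) = i ∧ i = i
(R → Q) ∧ (Q ∧ (((Q ∧ R) ∧ R) → Q)) = i ∧ i = i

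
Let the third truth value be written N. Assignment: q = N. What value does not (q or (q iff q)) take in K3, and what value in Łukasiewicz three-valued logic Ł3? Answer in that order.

N; 0

In K3: q iff q = N iff N = N
q or (q iff q) = N or N = N
not (q or (q iff q)) = not N = N
In Łukasiewicz three-valued logic Ł3: q iff q = N iff N = 1
q or (q iff q) = N or 1 = 1
not (q or (q iff q)) = not 1 = 0
They differ because K3 and Łukasiewicz three-valued logic Ł3 treat N differently under implication.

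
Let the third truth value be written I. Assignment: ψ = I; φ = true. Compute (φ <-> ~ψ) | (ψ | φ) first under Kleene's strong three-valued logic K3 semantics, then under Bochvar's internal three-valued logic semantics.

In Kleene's strong three-valued logic K3: ~ψ = ~I = I
φ <-> ~ψ = true <-> I = I
ψ | φ = I | true = true
(φ <-> ~ψ) | (ψ | φ) = I | true = true
In Bochvar's internal three-valued logic: ~ψ = ~I = I
φ <-> ~ψ = true <-> I = I
ψ | φ = I | true = I
(φ <-> ~ψ) | (ψ | φ) = I | I = I
They differ because Kleene's strong three-valued logic K3 and Bochvar's internal three-valued logic treat I differently under the binary connectives.

true; I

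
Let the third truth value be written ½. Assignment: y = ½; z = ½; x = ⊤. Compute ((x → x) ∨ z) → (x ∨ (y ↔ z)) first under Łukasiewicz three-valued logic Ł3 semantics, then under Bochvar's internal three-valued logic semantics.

⊤; ½

In Łukasiewicz three-valued logic Ł3: x → x = ⊤ → ⊤ = ⊤
(x → x) ∨ z = ⊤ ∨ ½ = ⊤
y ↔ z = ½ ↔ ½ = ⊤  [1 − |½−½|]
x ∨ (y ↔ z) = ⊤ ∨ ⊤ = ⊤
((x → x) ∨ z) → (x ∨ (y ↔ z)) = ⊤ → ⊤ = ⊤
In Bochvar's internal three-valued logic: x → x = ⊤ → ⊤ = ⊤
(x → x) ∨ z = ⊤ ∨ ½ = ½
y ↔ z = ½ ↔ ½ = ½
x ∨ (y ↔ z) = ⊤ ∨ ½ = ½
((x → x) ∨ z) → (x ∨ (y ↔ z)) = ½ → ½ = ½  [any arg is the third value ⇒ result is the third value]
They differ because Łukasiewicz three-valued logic Ł3 and Bochvar's internal three-valued logic treat ½ differently under the binary connectives.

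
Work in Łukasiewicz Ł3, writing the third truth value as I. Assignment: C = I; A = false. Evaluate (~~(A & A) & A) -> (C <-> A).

true

A & A = false & false = false
~(A & A) = ~false = true
~~(A & A) = ~true = false
~~(A & A) & A = false & false = false
C <-> A = I <-> false = I  [1 − |½−0|]
(~~(A & A) & A) -> (C <-> A) = false -> I = true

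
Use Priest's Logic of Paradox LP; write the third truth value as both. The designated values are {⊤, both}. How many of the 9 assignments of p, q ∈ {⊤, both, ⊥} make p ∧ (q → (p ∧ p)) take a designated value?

6

Of the 9 assignments, 6 give a value in {⊤, both}.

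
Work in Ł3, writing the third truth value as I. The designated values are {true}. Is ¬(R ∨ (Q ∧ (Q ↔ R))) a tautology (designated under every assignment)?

No

Countermodel: R=true, Q=true gives false, which is not designated.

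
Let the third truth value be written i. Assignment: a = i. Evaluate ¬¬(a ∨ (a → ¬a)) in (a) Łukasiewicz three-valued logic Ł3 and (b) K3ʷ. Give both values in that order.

1; i

In Łukasiewicz three-valued logic Ł3: ¬a = ¬i = i
a → ¬a = i → i = 1
a ∨ (a → ¬a) = i ∨ 1 = 1
¬(a ∨ (a → ¬a)) = ¬1 = 0
¬¬(a ∨ (a → ¬a)) = ¬0 = 1
In K3ʷ: ¬a = ¬i = i
a → ¬a = i → i = i  [any arg is the third value ⇒ result is the third value]
a ∨ (a → ¬a) = i ∨ i = i
¬(a ∨ (a → ¬a)) = ¬i = i
¬¬(a ∨ (a → ¬a)) = ¬i = i
They differ because Łukasiewicz three-valued logic Ł3 and K3ʷ treat i differently under the binary connectives.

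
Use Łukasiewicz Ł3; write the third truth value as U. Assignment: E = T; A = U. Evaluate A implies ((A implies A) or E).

T

A implies A = U implies U = T  [min(1, 1−½+½)]
(A implies A) or E = T or T = T
A implies ((A implies A) or E) = U implies T = T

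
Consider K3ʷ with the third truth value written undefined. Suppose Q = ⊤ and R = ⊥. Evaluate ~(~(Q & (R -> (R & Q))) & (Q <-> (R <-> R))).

R & Q = ⊥ & ⊤ = ⊥
R -> (R & Q) = ⊥ -> ⊥ = ⊤
Q & (R -> (R & Q)) = ⊤ & ⊤ = ⊤
~(Q & (R -> (R & Q))) = ~⊤ = ⊥
R <-> R = ⊥ <-> ⊥ = ⊤
Q <-> (R <-> R) = ⊤ <-> ⊤ = ⊤
~(Q & (R -> (R & Q))) & (Q <-> (R <-> R)) = ⊥ & ⊤ = ⊥
~(~(Q & (R -> (R & Q))) & (Q <-> (R <-> R))) = ~⊥ = ⊤

⊤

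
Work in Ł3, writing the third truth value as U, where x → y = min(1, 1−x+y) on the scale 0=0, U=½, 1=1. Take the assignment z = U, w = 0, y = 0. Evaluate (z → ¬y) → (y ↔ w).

1

¬y = ¬0 = 1
z → ¬y = U → 1 = 1  [min(1, 1−½+1)]
y ↔ w = 0 ↔ 0 = 1
(z → ¬y) → (y ↔ w) = 1 → 1 = 1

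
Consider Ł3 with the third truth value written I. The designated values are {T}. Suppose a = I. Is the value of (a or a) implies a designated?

Yes

a or a = I or I = I
(a or a) implies a = I implies I = T
T ∈ {T}.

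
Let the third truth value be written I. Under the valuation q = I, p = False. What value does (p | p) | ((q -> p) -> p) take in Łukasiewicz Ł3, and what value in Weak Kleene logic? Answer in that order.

In Łukasiewicz Ł3: p | p = False | False = False
q -> p = I -> False = I
(q -> p) -> p = I -> False = I
(p | p) | ((q -> p) -> p) = False | I = I
In Weak Kleene logic: p | p = False | False = False
q -> p = I -> False = I  [any arg is the third value ⇒ result is the third value]
(q -> p) -> p = I -> False = I
(p | p) | ((q -> p) -> p) = False | I = I

I; I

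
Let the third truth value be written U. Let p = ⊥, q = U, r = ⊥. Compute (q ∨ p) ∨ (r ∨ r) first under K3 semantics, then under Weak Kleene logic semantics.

In K3: q ∨ p = U ∨ ⊥ = U
r ∨ r = ⊥ ∨ ⊥ = ⊥
(q ∨ p) ∨ (r ∨ r) = U ∨ ⊥ = U
In Weak Kleene logic: q ∨ p = U ∨ ⊥ = U
r ∨ r = ⊥ ∨ ⊥ = ⊥
(q ∨ p) ∨ (r ∨ r) = U ∨ ⊥ = U

U; U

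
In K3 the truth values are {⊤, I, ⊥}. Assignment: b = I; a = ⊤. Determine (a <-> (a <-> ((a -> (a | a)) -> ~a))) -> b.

a | a = ⊤ | ⊤ = ⊤
a -> (a | a) = ⊤ -> ⊤ = ⊤
~a = ~⊤ = ⊥
(a -> (a | a)) -> ~a = ⊤ -> ⊥ = ⊥
a <-> ((a -> (a | a)) -> ~a) = ⊤ <-> ⊥ = ⊥
a <-> (a <-> ((a -> (a | a)) -> ~a)) = ⊤ <-> ⊥ = ⊥
(a <-> (a <-> ((a -> (a | a)) -> ~a))) -> b = ⊥ -> I = ⊤

⊤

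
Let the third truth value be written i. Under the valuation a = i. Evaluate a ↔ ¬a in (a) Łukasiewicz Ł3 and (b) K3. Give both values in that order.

T; i

In Łukasiewicz Ł3: ¬a = ¬i = i
a ↔ ¬a = i ↔ i = T  [1 − |½−½|]
In K3: ¬a = ¬i = i
a ↔ ¬a = i ↔ i = i
They differ because Łukasiewicz Ł3 and K3 treat i differently under implication.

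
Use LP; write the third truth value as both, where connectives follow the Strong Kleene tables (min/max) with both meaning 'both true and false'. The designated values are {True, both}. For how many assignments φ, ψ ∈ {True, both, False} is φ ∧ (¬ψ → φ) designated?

Of the 9 assignments, 6 give a value in {True, both}.

6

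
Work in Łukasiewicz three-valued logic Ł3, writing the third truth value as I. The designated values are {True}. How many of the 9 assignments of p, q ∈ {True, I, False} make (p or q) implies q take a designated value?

6

Of the 9 assignments, 6 give a value in {True}.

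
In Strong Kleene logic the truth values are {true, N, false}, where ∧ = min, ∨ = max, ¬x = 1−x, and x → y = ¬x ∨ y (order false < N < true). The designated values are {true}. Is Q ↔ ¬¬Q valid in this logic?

No

Countermodel: Q=N gives N, which is not designated.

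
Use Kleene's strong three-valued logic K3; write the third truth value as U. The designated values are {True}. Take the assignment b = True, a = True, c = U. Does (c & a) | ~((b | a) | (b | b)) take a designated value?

No

c & a = U & True = U
b | a = True | True = True
b | b = True | True = True
(b | a) | (b | b) = True | True = True
~((b | a) | (b | b)) = ~True = False
(c & a) | ~((b | a) | (b | b)) = U | False = U
U ∉ {True}.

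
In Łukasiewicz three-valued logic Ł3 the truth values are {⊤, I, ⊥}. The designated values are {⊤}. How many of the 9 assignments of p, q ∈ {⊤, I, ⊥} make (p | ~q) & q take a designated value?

Designated under: (p=⊤, q=⊤).

1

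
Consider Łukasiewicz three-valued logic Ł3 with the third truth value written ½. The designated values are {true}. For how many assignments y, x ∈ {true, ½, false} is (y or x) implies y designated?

6

Of the 9 assignments, 6 give a value in {true}.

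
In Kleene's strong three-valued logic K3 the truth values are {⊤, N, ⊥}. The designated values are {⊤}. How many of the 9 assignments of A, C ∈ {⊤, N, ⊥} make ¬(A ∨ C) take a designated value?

Designated under: (A=⊥, C=⊥).

1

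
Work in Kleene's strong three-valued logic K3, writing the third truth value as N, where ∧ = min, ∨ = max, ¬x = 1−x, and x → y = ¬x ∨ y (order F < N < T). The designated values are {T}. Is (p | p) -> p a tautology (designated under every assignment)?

Countermodel: p=N gives N, which is not designated.

No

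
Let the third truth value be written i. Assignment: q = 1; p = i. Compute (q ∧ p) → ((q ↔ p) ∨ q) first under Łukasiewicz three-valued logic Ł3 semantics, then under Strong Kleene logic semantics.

In Łukasiewicz three-valued logic Ł3: q ∧ p = 1 ∧ i = i
q ↔ p = 1 ↔ i = i
(q ↔ p) ∨ q = i ∨ 1 = 1
(q ∧ p) → ((q ↔ p) ∨ q) = i → 1 = 1
In Strong Kleene logic: q ∧ p = 1 ∧ i = i
q ↔ p = 1 ↔ i = i
(q ↔ p) ∨ q = i ∨ 1 = 1
(q ∧ p) → ((q ↔ p) ∨ q) = i → 1 = 1  [¬i ∨ 1]

1; 1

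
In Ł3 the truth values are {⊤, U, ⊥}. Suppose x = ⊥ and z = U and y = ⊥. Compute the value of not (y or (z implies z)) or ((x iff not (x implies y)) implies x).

z implies z = U implies U = ⊤  [min(1, 1−½+½)]
y or (z implies z) = ⊥ or ⊤ = ⊤
not (y or (z implies z)) = not ⊤ = ⊥
x implies y = ⊥ implies ⊥ = ⊤
not (x implies y) = not ⊤ = ⊥
x iff not (x implies y) = ⊥ iff ⊥ = ⊤
(x iff not (x implies y)) implies x = ⊤ implies ⊥ = ⊥
not (y or (z implies z)) or ((x iff not (x implies y)) implies x) = ⊥ or ⊥ = ⊥

⊥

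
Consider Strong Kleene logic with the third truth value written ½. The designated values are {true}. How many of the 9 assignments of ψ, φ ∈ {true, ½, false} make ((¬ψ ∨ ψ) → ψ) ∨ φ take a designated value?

5

Of the 9 assignments, 5 give a value in {true}.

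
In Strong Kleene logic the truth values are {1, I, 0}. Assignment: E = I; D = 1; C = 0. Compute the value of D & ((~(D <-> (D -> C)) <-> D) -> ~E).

I

D -> C = 1 -> 0 = 0
D <-> (D -> C) = 1 <-> 0 = 0
~(D <-> (D -> C)) = ~0 = 1
~(D <-> (D -> C)) <-> D = 1 <-> 1 = 1
~E = ~I = I
(~(D <-> (D -> C)) <-> D) -> ~E = 1 -> I = I
D & ((~(D <-> (D -> C)) <-> D) -> ~E) = 1 & I = I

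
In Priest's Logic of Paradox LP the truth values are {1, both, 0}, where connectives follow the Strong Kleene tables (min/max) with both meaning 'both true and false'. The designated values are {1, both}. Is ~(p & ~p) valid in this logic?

Every assignment of p over {1, both, 0} gives a value in {1, both}.
In particular, with p=both: ~(p & ~p) = both.

Yes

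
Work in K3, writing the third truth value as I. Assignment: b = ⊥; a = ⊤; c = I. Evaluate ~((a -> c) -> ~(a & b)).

a -> c = ⊤ -> I = I
a & b = ⊤ & ⊥ = ⊥
~(a & b) = ~⊥ = ⊤
(a -> c) -> ~(a & b) = I -> ⊤ = ⊤
~((a -> c) -> ~(a & b)) = ~⊤ = ⊥

⊥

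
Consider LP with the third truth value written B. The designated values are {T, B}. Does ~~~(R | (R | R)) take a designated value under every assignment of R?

Countermodel: R=T gives F, which is not designated.

No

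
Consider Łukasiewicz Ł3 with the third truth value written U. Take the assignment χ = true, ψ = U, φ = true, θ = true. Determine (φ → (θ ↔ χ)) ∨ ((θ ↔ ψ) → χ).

true

θ ↔ χ = true ↔ true = true
φ → (θ ↔ χ) = true → true = true
θ ↔ ψ = true ↔ U = U
(θ ↔ ψ) → χ = U → true = true
(φ → (θ ↔ χ)) ∨ ((θ ↔ ψ) → χ) = true ∨ true = true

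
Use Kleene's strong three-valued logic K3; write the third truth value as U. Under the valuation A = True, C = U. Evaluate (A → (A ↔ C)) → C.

U

A ↔ C = True ↔ U = U
A → (A ↔ C) = True → U = U  [¬True ∨ U]
(A → (A ↔ C)) → C = U → U = U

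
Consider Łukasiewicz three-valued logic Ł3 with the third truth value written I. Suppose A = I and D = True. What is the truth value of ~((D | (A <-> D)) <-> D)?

A <-> D = I <-> True = I  [1 − |½−1|]
D | (A <-> D) = True | I = True
(D | (A <-> D)) <-> D = True <-> True = True
~((D | (A <-> D)) <-> D) = ~True = False

False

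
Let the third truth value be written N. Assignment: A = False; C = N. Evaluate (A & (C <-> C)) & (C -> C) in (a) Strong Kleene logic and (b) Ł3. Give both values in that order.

False; False

In Strong Kleene logic: C <-> C = N <-> N = N
A & (C <-> C) = False & N = False
C -> C = N -> N = N  [~N | N]
(A & (C <-> C)) & (C -> C) = False & N = False
In Ł3: C <-> C = N <-> N = True  [1 − |½−½|]
A & (C <-> C) = False & True = False
C -> C = N -> N = True
(A & (C <-> C)) & (C -> C) = False & True = False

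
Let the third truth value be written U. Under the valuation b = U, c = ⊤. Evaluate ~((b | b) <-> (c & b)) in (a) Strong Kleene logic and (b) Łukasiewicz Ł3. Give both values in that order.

In Strong Kleene logic: b | b = U | U = U
c & b = ⊤ & U = U
(b | b) <-> (c & b) = U <-> U = U
~((b | b) <-> (c & b)) = ~U = U
In Łukasiewicz Ł3: b | b = U | U = U
c & b = ⊤ & U = U
(b | b) <-> (c & b) = U <-> U = ⊤  [1 − |½−½|]
~((b | b) <-> (c & b)) = ~⊤ = ⊥
They differ because Strong Kleene logic and Łukasiewicz Ł3 treat U differently under implication.

U; ⊥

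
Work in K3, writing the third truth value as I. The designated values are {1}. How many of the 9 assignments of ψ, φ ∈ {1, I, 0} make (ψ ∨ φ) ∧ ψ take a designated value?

Designated under: (ψ=1, φ=1); (ψ=1, φ=I); (ψ=1, φ=0).

3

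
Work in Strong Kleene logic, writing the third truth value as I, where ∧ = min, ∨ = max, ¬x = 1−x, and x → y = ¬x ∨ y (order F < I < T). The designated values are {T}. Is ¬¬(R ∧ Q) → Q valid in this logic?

Countermodel: R=T, Q=I gives I, which is not designated.

No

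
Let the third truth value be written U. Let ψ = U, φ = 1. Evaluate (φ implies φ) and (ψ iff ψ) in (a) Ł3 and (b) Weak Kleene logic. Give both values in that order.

1; U

In Ł3: φ implies φ = 1 implies 1 = 1
ψ iff ψ = U iff U = 1
(φ implies φ) and (ψ iff ψ) = 1 and 1 = 1
In Weak Kleene logic: φ implies φ = 1 implies 1 = 1
ψ iff ψ = U iff U = U
(φ implies φ) and (ψ iff ψ) = 1 and U = U
They differ because Ł3 and Weak Kleene logic treat U differently under the binary connectives.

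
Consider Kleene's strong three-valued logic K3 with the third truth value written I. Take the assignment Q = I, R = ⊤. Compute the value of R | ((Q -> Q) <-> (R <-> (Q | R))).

⊤

Q -> Q = I -> I = I
Q | R = I | ⊤ = ⊤
R <-> (Q | R) = ⊤ <-> ⊤ = ⊤
(Q -> Q) <-> (R <-> (Q | R)) = I <-> ⊤ = I
R | ((Q -> Q) <-> (R <-> (Q | R))) = ⊤ | I = ⊤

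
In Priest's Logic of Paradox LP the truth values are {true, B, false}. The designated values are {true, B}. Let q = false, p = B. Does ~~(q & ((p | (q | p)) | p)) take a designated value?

No

q | p = false | B = B
p | (q | p) = B | B = B
(p | (q | p)) | p = B | B = B
q & ((p | (q | p)) | p) = false & B = false
~(q & ((p | (q | p)) | p)) = ~false = true
~~(q & ((p | (q | p)) | p)) = ~true = false
false ∉ {true, B}.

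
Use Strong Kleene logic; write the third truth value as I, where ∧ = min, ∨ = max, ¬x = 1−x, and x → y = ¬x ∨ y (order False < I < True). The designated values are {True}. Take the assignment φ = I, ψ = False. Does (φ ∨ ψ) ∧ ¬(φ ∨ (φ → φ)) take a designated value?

No

φ ∨ ψ = I ∨ False = I
φ → φ = I → I = I  [¬I ∨ I]
φ ∨ (φ → φ) = I ∨ I = I
¬(φ ∨ (φ → φ)) = ¬I = I
(φ ∨ ψ) ∧ ¬(φ ∨ (φ → φ)) = I ∧ I = I
I ∉ {True}.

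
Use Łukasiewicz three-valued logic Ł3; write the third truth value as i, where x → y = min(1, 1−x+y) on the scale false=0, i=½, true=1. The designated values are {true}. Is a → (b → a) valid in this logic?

Yes

Every assignment of a, b over {true, i, false} gives a value in {true}.
In particular, with a=i, b=i: a → (b → a) = true.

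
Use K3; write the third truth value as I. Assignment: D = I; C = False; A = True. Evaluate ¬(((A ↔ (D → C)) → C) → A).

False

D → C = I → False = I  [¬I ∨ False]
A ↔ (D → C) = True ↔ I = I
(A ↔ (D → C)) → C = I → False = I
((A ↔ (D → C)) → C) → A = I → True = True
¬(((A ↔ (D → C)) → C) → A) = ¬True = False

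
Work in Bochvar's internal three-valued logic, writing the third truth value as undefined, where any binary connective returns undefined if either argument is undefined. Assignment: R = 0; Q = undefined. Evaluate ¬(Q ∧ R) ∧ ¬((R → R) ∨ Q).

Q ∧ R = undefined ∧ 0 = undefined
¬(Q ∧ R) = ¬undefined = undefined
R → R = 0 → 0 = 1
(R → R) ∨ Q = 1 ∨ undefined = undefined
¬((R → R) ∨ Q) = ¬undefined = undefined
¬(Q ∧ R) ∧ ¬((R → R) ∨ Q) = undefined ∧ undefined = undefined

undefined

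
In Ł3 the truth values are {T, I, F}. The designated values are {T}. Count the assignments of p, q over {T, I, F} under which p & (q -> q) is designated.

Designated under: (p=T, q=T); (p=T, q=I); (p=T, q=F).

3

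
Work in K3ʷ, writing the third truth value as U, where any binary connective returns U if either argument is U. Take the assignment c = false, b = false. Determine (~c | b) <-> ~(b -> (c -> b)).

false

~c = ~false = true
~c | b = true | false = true
c -> b = false -> false = true
b -> (c -> b) = false -> true = true
~(b -> (c -> b)) = ~true = false
(~c | b) <-> ~(b -> (c -> b)) = true <-> false = false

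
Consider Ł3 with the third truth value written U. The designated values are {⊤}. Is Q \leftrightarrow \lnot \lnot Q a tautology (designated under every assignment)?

Yes

Every assignment of Q over {⊤, U, ⊥} gives a value in {⊤}.
In particular, with Q=U: Q \leftrightarrow \lnot \lnot Q = ⊤.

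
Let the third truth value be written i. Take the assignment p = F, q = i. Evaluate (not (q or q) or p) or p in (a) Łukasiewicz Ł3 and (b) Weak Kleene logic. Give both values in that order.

i; i

In Łukasiewicz Ł3: q or q = i or i = i
not (q or q) = not i = i
not (q or q) or p = i or F = i
(not (q or q) or p) or p = i or F = i
In Weak Kleene logic: q or q = i or i = i
not (q or q) = not i = i
not (q or q) or p = i or F = i
(not (q or q) or p) or p = i or F = i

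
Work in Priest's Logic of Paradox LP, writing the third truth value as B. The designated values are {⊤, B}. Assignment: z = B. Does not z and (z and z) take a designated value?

not z = not B = B
z and z = B and B = B
not z and (z and z) = B and B = B
B ∈ {⊤, B}.

Yes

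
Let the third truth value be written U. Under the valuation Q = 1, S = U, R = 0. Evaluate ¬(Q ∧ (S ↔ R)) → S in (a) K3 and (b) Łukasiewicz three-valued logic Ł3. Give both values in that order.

In K3: S ↔ R = U ↔ 0 = U
Q ∧ (S ↔ R) = 1 ∧ U = U
¬(Q ∧ (S ↔ R)) = ¬U = U
¬(Q ∧ (S ↔ R)) → S = U → U = U
In Łukasiewicz three-valued logic Ł3: S ↔ R = U ↔ 0 = U  [1 − |½−0|]
Q ∧ (S ↔ R) = 1 ∧ U = U
¬(Q ∧ (S ↔ R)) = ¬U = U
¬(Q ∧ (S ↔ R)) → S = U → U = 1
They differ because K3 and Łukasiewicz three-valued logic Ł3 treat U differently under implication.

U; 1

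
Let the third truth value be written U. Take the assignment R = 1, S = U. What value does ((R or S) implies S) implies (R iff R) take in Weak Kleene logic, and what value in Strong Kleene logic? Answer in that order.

In Weak Kleene logic: R or S = 1 or U = U
(R or S) implies S = U implies U = U  [any arg is the third value ⇒ result is the third value]
R iff R = 1 iff 1 = 1
((R or S) implies S) implies (R iff R) = U implies 1 = U
In Strong Kleene logic: R or S = 1 or U = 1
(R or S) implies S = 1 implies U = U  [not 1 or U]
R iff R = 1 iff 1 = 1
((R or S) implies S) implies (R iff R) = U implies 1 = 1
They differ because Weak Kleene logic and Strong Kleene logic treat U differently under the binary connectives.

U; 1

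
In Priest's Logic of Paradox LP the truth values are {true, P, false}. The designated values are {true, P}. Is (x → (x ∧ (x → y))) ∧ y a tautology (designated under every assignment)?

Countermodel: x=true, y=false gives false, which is not designated.

No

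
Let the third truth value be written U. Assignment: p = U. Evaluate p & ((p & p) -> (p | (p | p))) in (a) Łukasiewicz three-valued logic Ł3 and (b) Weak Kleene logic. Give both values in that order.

U; U

In Łukasiewicz three-valued logic Ł3: p & p = U & U = U
p | p = U | U = U
p | (p | p) = U | U = U
(p & p) -> (p | (p | p)) = U -> U = 1  [min(1, 1−½+½)]
p & ((p & p) -> (p | (p | p))) = U & 1 = U
In Weak Kleene logic: p & p = U & U = U
p | p = U | U = U
p | (p | p) = U | U = U
(p & p) -> (p | (p | p)) = U -> U = U
p & ((p & p) -> (p | (p | p))) = U & U = U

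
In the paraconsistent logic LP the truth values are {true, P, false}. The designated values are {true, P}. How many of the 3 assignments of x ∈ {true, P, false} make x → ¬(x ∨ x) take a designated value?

x=true: false ·
x=P: P ✓
x=false: true ✓

2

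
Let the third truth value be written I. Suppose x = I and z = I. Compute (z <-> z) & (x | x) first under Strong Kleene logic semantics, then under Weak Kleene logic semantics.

In Strong Kleene logic: z <-> z = I <-> I = I
x | x = I | I = I
(z <-> z) & (x | x) = I & I = I
In Weak Kleene logic: z <-> z = I <-> I = I
x | x = I | I = I
(z <-> z) & (x | x) = I & I = I

I; I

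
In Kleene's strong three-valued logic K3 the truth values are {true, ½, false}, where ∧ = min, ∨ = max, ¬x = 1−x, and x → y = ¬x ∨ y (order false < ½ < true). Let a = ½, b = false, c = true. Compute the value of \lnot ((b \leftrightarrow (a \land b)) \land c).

false

a \land b = ½ \land false = false
b \leftrightarrow (a \land b) = false \leftrightarrow false = true
(b \leftrightarrow (a \land b)) \land c = true \land true = true
\lnot ((b \leftrightarrow (a \land b)) \land c) = \lnot true = false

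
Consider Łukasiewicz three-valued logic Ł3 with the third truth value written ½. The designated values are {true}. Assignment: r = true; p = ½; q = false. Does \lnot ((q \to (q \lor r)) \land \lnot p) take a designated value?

q \lor r = false \lor true = true
q \to (q \lor r) = false \to true = true
\lnot p = \lnot ½ = ½
(q \to (q \lor r)) \land \lnot p = true \land ½ = ½
\lnot ((q \to (q \lor r)) \land \lnot p) = \lnot ½ = ½
½ ∉ {true}.

No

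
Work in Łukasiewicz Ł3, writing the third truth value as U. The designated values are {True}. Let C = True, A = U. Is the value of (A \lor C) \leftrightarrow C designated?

Yes

A \lor C = U \lor True = True
(A \lor C) \leftrightarrow C = True \leftrightarrow True = True
True ∈ {True}.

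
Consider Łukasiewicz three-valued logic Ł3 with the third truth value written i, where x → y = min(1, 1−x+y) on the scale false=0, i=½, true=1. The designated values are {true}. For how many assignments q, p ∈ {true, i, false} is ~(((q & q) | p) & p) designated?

3

Designated under: (q=true, p=false); (q=i, p=false); (q=false, p=false).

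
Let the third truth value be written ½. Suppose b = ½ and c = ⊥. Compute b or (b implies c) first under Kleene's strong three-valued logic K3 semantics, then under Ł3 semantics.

½; ½

In Kleene's strong three-valued logic K3: b implies c = ½ implies ⊥ = ½  [not ½ or ⊥]
b or (b implies c) = ½ or ½ = ½
In Ł3: b implies c = ½ implies ⊥ = ½
b or (b implies c) = ½ or ½ = ½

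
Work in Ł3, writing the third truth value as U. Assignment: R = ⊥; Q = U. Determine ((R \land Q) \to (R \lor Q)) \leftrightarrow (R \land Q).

⊥

R \land Q = ⊥ \land U = ⊥
R \lor Q = ⊥ \lor U = U
(R \land Q) \to (R \lor Q) = ⊥ \to U = ⊤  [min(1, 1−0+½)]
R \land Q = ⊥ \land U = ⊥
((R \land Q) \to (R \lor Q)) \leftrightarrow (R \land Q) = ⊤ \leftrightarrow ⊥ = ⊥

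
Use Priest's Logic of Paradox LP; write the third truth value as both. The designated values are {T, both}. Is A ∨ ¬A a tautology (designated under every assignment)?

Every assignment of A over {T, both, F} gives a value in {T, both}.
In particular, with A=both: A ∨ ¬A = both.

Yes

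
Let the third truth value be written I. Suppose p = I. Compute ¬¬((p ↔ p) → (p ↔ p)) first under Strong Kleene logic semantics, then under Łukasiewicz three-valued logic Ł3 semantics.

I; True

In Strong Kleene logic: p ↔ p = I ↔ I = I
p ↔ p = I ↔ I = I
(p ↔ p) → (p ↔ p) = I → I = I
¬((p ↔ p) → (p ↔ p)) = ¬I = I
¬¬((p ↔ p) → (p ↔ p)) = ¬I = I
In Łukasiewicz three-valued logic Ł3: p ↔ p = I ↔ I = True  [1 − |½−½|]
p ↔ p = I ↔ I = True
(p ↔ p) → (p ↔ p) = True → True = True
¬((p ↔ p) → (p ↔ p)) = ¬True = False
¬¬((p ↔ p) → (p ↔ p)) = ¬False = True
They differ because Strong Kleene logic and Łukasiewicz three-valued logic Ł3 treat I differently under implication.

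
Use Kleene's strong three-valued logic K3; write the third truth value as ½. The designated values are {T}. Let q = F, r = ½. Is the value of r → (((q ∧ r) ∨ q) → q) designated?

q ∧ r = F ∧ ½ = F
(q ∧ r) ∨ q = F ∨ F = F
((q ∧ r) ∨ q) → q = F → F = T
r → (((q ∧ r) ∨ q) → q) = ½ → T = T
T ∈ {T}.

Yes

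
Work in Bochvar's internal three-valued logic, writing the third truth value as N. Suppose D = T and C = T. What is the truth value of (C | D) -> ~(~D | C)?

F

C | D = T | T = T
~D = ~T = F
~D | C = F | T = T
~(~D | C) = ~T = F
(C | D) -> ~(~D | C) = T -> F = F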